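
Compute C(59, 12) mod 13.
0

Using Lucas' theorem:
Write n=59 and k=12 in base 13:
n in base 13: [4, 7]
k in base 13: [0, 12]
C(59,12) mod 13 = ∏ C(n_i, k_i) mod 13
Digit binomials (mod 13): C(4,0) = 1; C(7,12) = 0 (k_i > n_i)
Product: 1 × 0 = 0 ≡ 0 (mod 13)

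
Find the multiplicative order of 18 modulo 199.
11

199 is prime, so ord(18) divides φ(199) = 198.
Divisors of 198: 1, 2, 3, 6, 9, 11, 18, 22, 33, 66, 99, 198.
Repeated squaring: 18^1 ≡ 18, 18^2 ≡ 125, 18^4 ≡ 103, 18^8 ≡ 62, 18^16 ≡ 63, 18^32 ≡ 188, 18^64 ≡ 121, 18^128 ≡ 114 (mod 199).
Test 18^d mod 199 for each divisor d in increasing order:
18^1 ≡ 18
18^2 ≡ 125
18^3 = 18^2·18^1 ≡ 61
18^6 = 18^4·18^2 ≡ 139
18^9 = 18^8·18^1 ≡ 121
18^11 = 18^8·18^2·18^1 ≡ 1  ← first divisor giving 1
The order is 11.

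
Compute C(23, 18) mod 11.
0

Using Lucas' theorem:
Write n=23 and k=18 in base 11:
n in base 11: [2, 1]
k in base 11: [1, 7]
C(23,18) mod 11 = ∏ C(n_i, k_i) mod 11
Digit binomials (mod 11): C(2,1) = 2; C(1,7) = 0 (k_i > n_i)
Product: 2 × 0 = 0 ≡ 0 (mod 11)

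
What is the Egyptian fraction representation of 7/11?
1/2 + 1/8 + 1/88

Greedy algorithm:
7/11: ceiling(11/7) = 2, use 1/2
3/22: ceiling(22/3) = 8, use 1/8
1/88: ceiling(88/1) = 88, use 1/88
Result: 7/11 = 1/2 + 1/8 + 1/88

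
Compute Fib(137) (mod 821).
746

Matrix identity: Q^n = [[F_(n+1), F_n], [F_n, F_(n-1)]] with Q = [[1,1],[1,0]].
n = 137 = 10001001₂. Square-and-multiply, entries mod 821:
Q^1 = [[1,1],[1,0]]
Q^2 = (Q^1)² = [[2,1],[1,1]]
Q^4 = (Q^2)² = [[5,3],[3,2]]
Q^8 = (Q^4)² = [[34,21],[21,13]]
Q^17 = (Q^8)²·Q = [[121,776],[776,166]]
Q^34 = (Q^17)² = [[246,221],[221,25]]
Q^68 = (Q^34)² = [[164,779],[779,206]]
Q^137 = (Q^68)²·Q = [[805,746],[746,59]]
F_137 mod 821 = Q^137[0][1] = 746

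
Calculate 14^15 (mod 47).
27

Repeated squaring. Binary of 15 = 1111.
14^1 ≡ 14 (mod 47); 14^2 ≡ 8 (mod 47); 14^4 ≡ 17 (mod 47); 14^8 ≡ 7 (mod 47)
14^15 = 14^1 × 14^2 × 14^4 × 14^8 ≡ 27 (mod 47)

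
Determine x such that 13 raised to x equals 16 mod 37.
20

Baby-step giant-step with step n = ⌈√37⌉ = 7.
Baby steps 13^j mod 37 (j:value) for j=0..6: 0:1, 1:13, 2:21, 3:14, 4:34, 5:35, 6:11.
Giant-step multiplier: 13^(-7) ≡ 13^(36-7) = 13^29 ≡ 22 (mod 37).
Giant steps γ_i = 16·22^i mod 37: γ_0=16, γ_1=19, γ_2=11 (in table at j=6).
x = i·n + j = 2·7 + 6 = 20.
Check: 13^20 ≡ 16 (mod 37).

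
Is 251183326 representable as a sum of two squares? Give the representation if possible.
Not possible

Factorization: 251183326 = 2 × 29 × 163^3
By Fermat: n is sum of two squares iff every prime p ≡ 3 (mod 4) appears to even power.
Prime(s) ≡ 3 (mod 4) with odd exponent: [(163, 3)]
Therefore 251183326 cannot be expressed as a² + b².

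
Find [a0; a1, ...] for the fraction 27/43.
[0; 1, 1, 1, 2, 5]

Euclidean algorithm steps:
27 = 0 × 43 + 27
43 = 1 × 27 + 16
27 = 1 × 16 + 11
16 = 1 × 11 + 5
11 = 2 × 5 + 1
5 = 5 × 1 + 0
Continued fraction: [0; 1, 1, 1, 2, 5]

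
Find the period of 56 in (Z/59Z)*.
58

59 is prime, so ord(56) divides φ(59) = 58.
Divisors of 58: 1, 2, 29, 58.
Repeated squaring: 56^1 ≡ 56, 56^2 ≡ 9, 56^4 ≡ 22, 56^8 ≡ 12, 56^16 ≡ 26, 56^32 ≡ 27 (mod 59).
Test 56^d mod 59 for each divisor d in increasing order:
56^1 ≡ 56
56^2 ≡ 9
56^29 = 56^16·56^8·56^4·56^1 ≡ 58
56^58 = 56^32·56^16·56^8·56^2 ≡ 1  ← first divisor giving 1
The order is 58.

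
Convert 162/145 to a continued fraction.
[1; 8, 1, 1, 8]

Euclidean algorithm steps:
162 = 1 × 145 + 17
145 = 8 × 17 + 9
17 = 1 × 9 + 8
9 = 1 × 8 + 1
8 = 8 × 1 + 0
Continued fraction: [1; 8, 1, 1, 8]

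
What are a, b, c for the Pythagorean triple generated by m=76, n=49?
(3375, 7448, 8177)

Euclid's formula: a = m² - n², b = 2mn, c = m² + n²
m = 76, n = 49
a = 76² - 49² = 5776 - 2401 = 3375
b = 2 × 76 × 49 = 7448
c = 76² + 49² = 5776 + 2401 = 8177
Verification: 3375² + 7448² = 11390625 + 55472704 = 66863329 = 8177² ✓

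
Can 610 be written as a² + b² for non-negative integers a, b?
9² + 23² (a=9, b=23)

Factorization: 610 = 2 × 5 × 61
By Fermat: n is sum of two squares iff every prime p ≡ 3 (mod 4) appears to even power.
All primes ≡ 3 (mod 4) appear to even power.
Search a = 0, 1, 2, … for 610 - a² a perfect square: first hit at a = 9: 610 - 81 = 529 = 23².
610 = 9² + 23² = 81 + 529 ✓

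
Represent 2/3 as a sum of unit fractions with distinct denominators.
1/2 + 1/6

Greedy algorithm:
2/3: ceiling(3/2) = 2, use 1/2
1/6: ceiling(6/1) = 6, use 1/6
Result: 2/3 = 1/2 + 1/6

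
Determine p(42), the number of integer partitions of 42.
53174

p(n) counts ways to write n as a sum of positive integers (order ignored).
Euler's pentagonal recurrence: p(k) = p(k-1) + p(k-2) - p(k-5) - p(k-7) + p(k-12) + p(k-15) - ... (offsets j(3j∓1)/2, signs ++--, p(0)=1, p(<0)=0).
DP table for k = 0..41: p(0)=1, p(1)=1, p(2)=2, p(3)=3, p(4)=5, p(5)=7, p(6)=11, p(7)=15, p(8)=22, p(9)=30, p(10)=42, p(11)=56, p(12)=77, p(13)=101, p(14)=135, p(15)=176, p(16)=231, p(17)=297, p(18)=385, p(19)=490, p(20)=627, p(21)=792, p(22)=1002, p(23)=1255, p(24)=1575, p(25)=1958, p(26)=2436, p(27)=3010, p(28)=3718, p(29)=4565, p(30)=5604, p(31)=6842, p(32)=8349, p(33)=10143, p(34)=12310, p(35)=14883, p(36)=17977, p(37)=21637, p(38)=26015, p(39)=31185, p(40)=37338, p(41)=44583.
Final step: p(42) = p(41) + p(40) - p(37) - p(35) + p(30) + p(27) - p(20) - p(16) + p(7) + p(2)
= 44583 + 37338 - 21637 - 14883 + 5604 + 3010 - 627 - 231 + 15 + 2
= 53174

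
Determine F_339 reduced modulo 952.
338

Matrix identity: Q^n = [[F_(n+1), F_n], [F_n, F_(n-1)]] with Q = [[1,1],[1,0]].
n = 339 = 101010011₂. Square-and-multiply, entries mod 952:
Q^1 = [[1,1],[1,0]]
Q^2 = (Q^1)² = [[2,1],[1,1]]
Q^5 = (Q^2)²·Q = [[8,5],[5,3]]
Q^10 = (Q^5)² = [[89,55],[55,34]]
Q^21 = (Q^10)²·Q = [[575,474],[474,101]]
Q^42 = (Q^21)² = [[285,552],[552,685]]
Q^84 = (Q^42)² = [[369,416],[416,905]]
Q^169 = (Q^84)²·Q = [[489,769],[769,672]]
Q^339 = (Q^169)²·Q = [[171,338],[338,785]]
F_339 mod 952 = Q^339[0][1] = 338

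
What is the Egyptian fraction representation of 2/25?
1/13 + 1/325

Greedy algorithm:
2/25: ceiling(25/2) = 13, use 1/13
1/325: ceiling(325/1) = 325, use 1/325
Result: 2/25 = 1/13 + 1/325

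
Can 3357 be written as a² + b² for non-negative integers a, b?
21² + 54² (a=21, b=54)

Factorization: 3357 = 3^2 × 373
By Fermat: n is sum of two squares iff every prime p ≡ 3 (mod 4) appears to even power.
All primes ≡ 3 (mod 4) appear to even power.
Search a = 0, 1, 2, … for 3357 - a² a perfect square: first hit at a = 21: 3357 - 441 = 2916 = 54².
3357 = 21² + 54² = 441 + 2916 ✓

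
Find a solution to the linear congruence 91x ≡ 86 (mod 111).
x ≡ 29 (mod 111)

gcd(91, 111) = 1, which divides 86, so solutions exist.
Find 91^(-1) mod 111 by the extended Euclidean algorithm:
111 = 1 × 91 + 20  ⟹  20 = (1)·111 + (-1)·91
91 = 4 × 20 + 11  ⟹  11 = (-4)·111 + (5)·91
20 = 1 × 11 + 9  ⟹  9 = (5)·111 + (-6)·91
11 = 1 × 9 + 2  ⟹  2 = (-9)·111 + (11)·91
9 = 4 × 2 + 1  ⟹  1 = (41)·111 + (-50)·91
So (-50)·91 ≡ 1 (mod 111), i.e. 91^(-1) ≡ -50 ≡ 61 (mod 111).
x ≡ 61 × 86 = 5246 ≡ 29 (mod 111).
Check: 91 × 29 = 2639 ≡ 86 (mod 111).
Unique solution: x ≡ 29 (mod 111)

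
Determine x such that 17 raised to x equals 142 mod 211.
61

Baby-step giant-step with step n = ⌈√211⌉ = 15.
Baby steps 17^j mod 211 (j:value) for j=0..14: 0:1, 1:17, 2:78, 3:60, 4:176, 5:38, 6:13, 7:10, 8:170, 9:147, 10:178, 11:72, 12:169, 13:130, 14:100.
Giant-step multiplier: 17^(-15) ≡ 17^(210-15) = 17^195 ≡ 88 (mod 211).
Giant steps γ_i = 142·88^i mod 211: γ_0=142, γ_1=47, γ_2=127, γ_3=204, γ_4=17 (in table at j=1).
x = i·n + j = 4·15 + 1 = 61.
Check: 17^61 ≡ 142 (mod 211).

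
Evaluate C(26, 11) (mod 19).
0

Using Lucas' theorem:
Write n=26 and k=11 in base 19:
n in base 19: [1, 7]
k in base 19: [0, 11]
C(26,11) mod 19 = ∏ C(n_i, k_i) mod 19
Digit binomials (mod 19): C(1,0) = 1; C(7,11) = 0 (k_i > n_i)
Product: 1 × 0 = 0 ≡ 0 (mod 19)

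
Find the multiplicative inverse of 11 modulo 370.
101

gcd(11, 370) = 1, so the inverse exists.
Extended Euclidean algorithm on (370, 11):
370 = 33 × 11 + 7  ⟹  7 = (1)·370 + (-33)·11
11 = 1 × 7 + 4  ⟹  4 = (-1)·370 + (34)·11
7 = 1 × 4 + 3  ⟹  3 = (2)·370 + (-67)·11
4 = 1 × 3 + 1  ⟹  1 = (-3)·370 + (101)·11
So (101)·11 ≡ 1 (mod 370), i.e. 11^(-1) ≡ 101 (mod 370).
Check: 11 × 101 = 1111 ≡ 1 (mod 370)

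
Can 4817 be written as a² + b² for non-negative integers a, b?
41² + 56² (a=41, b=56)

Factorization: 4817 = 4817
By Fermat: n is sum of two squares iff every prime p ≡ 3 (mod 4) appears to even power.
All primes ≡ 3 (mod 4) appear to even power.
Search a = 0, 1, 2, … for 4817 - a² a perfect square: first hit at a = 41: 4817 - 1681 = 3136 = 56².
4817 = 41² + 56² = 1681 + 3136 ✓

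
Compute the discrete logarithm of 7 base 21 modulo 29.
4

Baby-step giant-step with step n = ⌈√29⌉ = 6.
Baby steps 21^j mod 29 (j:value) for j=0..5: 0:1, 1:21, 2:6, 3:10, 4:7, 5:2.
h = 7 is already in the table at j=4, so x = 4.
Check: 21^4 ≡ 7 (mod 29).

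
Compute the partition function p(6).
11

p(n) counts ways to write n as a sum of positive integers (order ignored).
Examples: 6; 5 + 1; 4 + 2; 4 + 1 + 1; 3 + 3; ... (11 total)
p(6) = 11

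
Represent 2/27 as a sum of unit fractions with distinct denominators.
1/14 + 1/378

Greedy algorithm:
2/27: ceiling(27/2) = 14, use 1/14
1/378: ceiling(378/1) = 378, use 1/378
Result: 2/27 = 1/14 + 1/378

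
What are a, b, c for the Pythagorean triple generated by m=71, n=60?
(1441, 8520, 8641)

Euclid's formula: a = m² - n², b = 2mn, c = m² + n²
m = 71, n = 60
a = 71² - 60² = 5041 - 3600 = 1441
b = 2 × 71 × 60 = 8520
c = 71² + 60² = 5041 + 3600 = 8641
Verification: 1441² + 8520² = 2076481 + 72590400 = 74666881 = 8641² ✓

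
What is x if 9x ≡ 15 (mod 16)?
x ≡ 7 (mod 16)

gcd(9, 16) = 1, which divides 15, so solutions exist.
Find 9^(-1) mod 16 by the extended Euclidean algorithm:
16 = 1 × 9 + 7  ⟹  7 = (1)·16 + (-1)·9
9 = 1 × 7 + 2  ⟹  2 = (-1)·16 + (2)·9
7 = 3 × 2 + 1  ⟹  1 = (4)·16 + (-7)·9
So (-7)·9 ≡ 1 (mod 16), i.e. 9^(-1) ≡ -7 ≡ 9 (mod 16).
x ≡ 9 × 15 = 135 ≡ 7 (mod 16).
Check: 9 × 7 = 63 ≡ 15 (mod 16).
Unique solution: x ≡ 7 (mod 16)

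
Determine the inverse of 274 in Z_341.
285

gcd(274, 341) = 1, so the inverse exists.
Extended Euclidean algorithm on (341, 274):
341 = 1 × 274 + 67  ⟹  67 = (1)·341 + (-1)·274
274 = 4 × 67 + 6  ⟹  6 = (-4)·341 + (5)·274
67 = 11 × 6 + 1  ⟹  1 = (45)·341 + (-56)·274
So (-56)·274 ≡ 1 (mod 341), i.e. 274^(-1) ≡ -56 ≡ 285 (mod 341).
Check: 274 × 285 = 78090 ≡ 1 (mod 341)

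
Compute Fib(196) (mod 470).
97

Matrix identity: Q^n = [[F_(n+1), F_n], [F_n, F_(n-1)]] with Q = [[1,1],[1,0]].
n = 196 = 11000100₂. Square-and-multiply, entries mod 470:
Q^1 = [[1,1],[1,0]]
Q^3 = (Q^1)²·Q = [[3,2],[2,1]]
Q^6 = (Q^3)² = [[13,8],[8,5]]
Q^12 = (Q^6)² = [[233,144],[144,89]]
Q^24 = (Q^12)² = [[295,308],[308,457]]
Q^49 = (Q^24)²·Q = [[375,469],[469,376]]
Q^98 = (Q^49)² = [[96,189],[189,377]]
Q^196 = (Q^98)² = [[287,97],[97,190]]
F_196 mod 470 = Q^196[0][1] = 97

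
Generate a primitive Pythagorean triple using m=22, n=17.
(195, 748, 773)

Euclid's formula: a = m² - n², b = 2mn, c = m² + n²
m = 22, n = 17
a = 22² - 17² = 484 - 289 = 195
b = 2 × 22 × 17 = 748
c = 22² + 17² = 484 + 289 = 773
Verification: 195² + 748² = 38025 + 559504 = 597529 = 773² ✓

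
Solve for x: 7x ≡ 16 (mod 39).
x ≡ 19 (mod 39)

gcd(7, 39) = 1, which divides 16, so solutions exist.
Find 7^(-1) mod 39 by the extended Euclidean algorithm:
39 = 5 × 7 + 4  ⟹  4 = (1)·39 + (-5)·7
7 = 1 × 4 + 3  ⟹  3 = (-1)·39 + (6)·7
4 = 1 × 3 + 1  ⟹  1 = (2)·39 + (-11)·7
So (-11)·7 ≡ 1 (mod 39), i.e. 7^(-1) ≡ -11 ≡ 28 (mod 39).
x ≡ 28 × 16 = 448 ≡ 19 (mod 39).
Check: 7 × 19 = 133 ≡ 16 (mod 39).
Unique solution: x ≡ 19 (mod 39)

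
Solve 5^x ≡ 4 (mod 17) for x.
12

Baby-step giant-step with step n = ⌈√17⌉ = 5.
Baby steps 5^j mod 17 (j:value) for j=0..4: 0:1, 1:5, 2:8, 3:6, 4:13.
Giant-step multiplier: 5^(-5) ≡ 5^(16-5) = 5^11 ≡ 11 (mod 17).
Giant steps γ_i = 4·11^i mod 17: γ_0=4, γ_1=10, γ_2=8 (in table at j=2).
x = i·n + j = 2·5 + 2 = 12.
Check: 5^12 ≡ 4 (mod 17).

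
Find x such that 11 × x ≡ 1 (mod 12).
11

gcd(11, 12) = 1, so the inverse exists.
Extended Euclidean algorithm on (12, 11):
12 = 1 × 11 + 1  ⟹  1 = (1)·12 + (-1)·11
So (-1)·11 ≡ 1 (mod 12), i.e. 11^(-1) ≡ -1 ≡ 11 (mod 12).
Check: 11 × 11 = 121 ≡ 1 (mod 12)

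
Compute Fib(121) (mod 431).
43

Matrix identity: Q^n = [[F_(n+1), F_n], [F_n, F_(n-1)]] with Q = [[1,1],[1,0]].
n = 121 = 1111001₂. Square-and-multiply, entries mod 431:
Q^1 = [[1,1],[1,0]]
Q^3 = (Q^1)²·Q = [[3,2],[2,1]]
Q^7 = (Q^3)²·Q = [[21,13],[13,8]]
Q^15 = (Q^7)²·Q = [[125,179],[179,377]]
Q^30 = (Q^15)² = [[256,210],[210,46]]
Q^60 = (Q^30)² = [[162,63],[63,99]]
Q^121 = (Q^60)²·Q = [[108,43],[43,65]]
F_121 mod 431 = Q^121[0][1] = 43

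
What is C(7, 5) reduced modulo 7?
0

Using Lucas' theorem:
Write n=7 and k=5 in base 7:
n in base 7: [1, 0]
k in base 7: [0, 5]
C(7,5) mod 7 = ∏ C(n_i, k_i) mod 7
Digit binomials (mod 7): C(1,0) = 1; C(0,5) = 0 (k_i > n_i)
Product: 1 × 0 = 0 ≡ 0 (mod 7)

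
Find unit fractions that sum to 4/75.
1/19 + 1/1425

Greedy algorithm:
4/75: ceiling(75/4) = 19, use 1/19
1/1425: ceiling(1425/1) = 1425, use 1/1425
Result: 4/75 = 1/19 + 1/1425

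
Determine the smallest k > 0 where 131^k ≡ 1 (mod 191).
190

191 is prime, so ord(131) divides φ(191) = 190.
Divisors of 190: 1, 2, 5, 10, 19, 38, 95, 190.
Repeated squaring: 131^1 ≡ 131, 131^2 ≡ 162, 131^4 ≡ 77, 131^8 ≡ 8, 131^16 ≡ 64, 131^32 ≡ 85, 131^64 ≡ 158, 131^128 ≡ 134 (mod 191).
Test 131^d mod 191 for each divisor d in increasing order:
131^1 ≡ 131
131^2 ≡ 162
131^5 = 131^4·131^1 ≡ 155
131^10 = 131^8·131^2 ≡ 150
131^19 = 131^16·131^2·131^1 ≡ 7
131^38 = 131^32·131^4·131^2 ≡ 49
131^95 = 131^64·131^16·131^8·131^4·131^2·131^1 ≡ 190
131^190 = 131^128·131^32·131^16·131^8·131^4·131^2 ≡ 1  ← first divisor giving 1
The order is 190.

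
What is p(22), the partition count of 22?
1002

p(n) counts ways to write n as a sum of positive integers (order ignored).
Euler's pentagonal recurrence: p(k) = p(k-1) + p(k-2) - p(k-5) - p(k-7) + p(k-12) + p(k-15) - ... (offsets j(3j∓1)/2, signs ++--, p(0)=1, p(<0)=0).
DP table for k = 0..21: p(0)=1, p(1)=1, p(2)=2, p(3)=3, p(4)=5, p(5)=7, p(6)=11, p(7)=15, p(8)=22, p(9)=30, p(10)=42, p(11)=56, p(12)=77, p(13)=101, p(14)=135, p(15)=176, p(16)=231, p(17)=297, p(18)=385, p(19)=490, p(20)=627, p(21)=792.
Final step: p(22) = p(21) + p(20) - p(17) - p(15) + p(10) + p(7) - p(0)
= 792 + 627 - 297 - 176 + 42 + 15 - 1
= 1002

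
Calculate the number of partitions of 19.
490

p(n) counts ways to write n as a sum of positive integers (order ignored).
Euler's pentagonal recurrence: p(k) = p(k-1) + p(k-2) - p(k-5) - p(k-7) + p(k-12) + p(k-15) - ... (offsets j(3j∓1)/2, signs ++--, p(0)=1, p(<0)=0).
DP table for k = 0..18: p(0)=1, p(1)=1, p(2)=2, p(3)=3, p(4)=5, p(5)=7, p(6)=11, p(7)=15, p(8)=22, p(9)=30, p(10)=42, p(11)=56, p(12)=77, p(13)=101, p(14)=135, p(15)=176, p(16)=231, p(17)=297, p(18)=385.
Final step: p(19) = p(18) + p(17) - p(14) - p(12) + p(7) + p(4)
= 385 + 297 - 135 - 77 + 15 + 5
= 490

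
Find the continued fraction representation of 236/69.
[3; 2, 2, 1, 1, 1, 3]

Euclidean algorithm steps:
236 = 3 × 69 + 29
69 = 2 × 29 + 11
29 = 2 × 11 + 7
11 = 1 × 7 + 4
7 = 1 × 4 + 3
4 = 1 × 3 + 1
3 = 3 × 1 + 0
Continued fraction: [3; 2, 2, 1, 1, 1, 3]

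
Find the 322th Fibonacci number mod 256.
39

Matrix identity: Q^n = [[F_(n+1), F_n], [F_n, F_(n-1)]] with Q = [[1,1],[1,0]].
n = 322 = 101000010₂. Square-and-multiply, entries mod 256:
Q^1 = [[1,1],[1,0]]
Q^2 = (Q^1)² = [[2,1],[1,1]]
Q^5 = (Q^2)²·Q = [[8,5],[5,3]]
Q^10 = (Q^5)² = [[89,55],[55,34]]
Q^20 = (Q^10)² = [[194,109],[109,85]]
Q^40 = (Q^20)² = [[109,203],[203,162]]
Q^80 = (Q^40)² = [[98,229],[229,125]]
Q^161 = (Q^80)²·Q = [[216,93],[93,123]]
Q^322 = (Q^161)² = [[9,39],[39,226]]
F_322 mod 256 = Q^322[0][1] = 39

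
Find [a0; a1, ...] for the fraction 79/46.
[1; 1, 2, 1, 1, 6]

Euclidean algorithm steps:
79 = 1 × 46 + 33
46 = 1 × 33 + 13
33 = 2 × 13 + 7
13 = 1 × 7 + 6
7 = 1 × 6 + 1
6 = 6 × 1 + 0
Continued fraction: [1; 1, 2, 1, 1, 6]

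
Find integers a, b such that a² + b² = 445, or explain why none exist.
2² + 21² (a=2, b=21)

Factorization: 445 = 5 × 89
By Fermat: n is sum of two squares iff every prime p ≡ 3 (mod 4) appears to even power.
All primes ≡ 3 (mod 4) appear to even power.
Search a = 0, 1, 2, … for 445 - a² a perfect square: first hit at a = 2: 445 - 4 = 441 = 21².
445 = 2² + 21² = 4 + 441 ✓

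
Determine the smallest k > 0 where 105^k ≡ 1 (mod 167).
166

167 is prime, so ord(105) divides φ(167) = 166.
Divisors of 166: 1, 2, 83, 166.
Repeated squaring: 105^1 ≡ 105, 105^2 ≡ 3, 105^4 ≡ 9, 105^8 ≡ 81, 105^16 ≡ 48, 105^32 ≡ 133, 105^64 ≡ 154, 105^128 ≡ 2 (mod 167).
Test 105^d mod 167 for each divisor d in increasing order:
105^1 ≡ 105
105^2 ≡ 3
105^83 = 105^64·105^16·105^2·105^1 ≡ 166
105^166 = 105^128·105^32·105^4·105^2 ≡ 1  ← first divisor giving 1
The order is 166.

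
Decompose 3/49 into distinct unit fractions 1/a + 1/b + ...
1/17 + 1/417 + 1/347361

Greedy algorithm:
3/49: ceiling(49/3) = 17, use 1/17
2/833: ceiling(833/2) = 417, use 1/417
1/347361: ceiling(347361/1) = 347361, use 1/347361
Result: 3/49 = 1/17 + 1/417 + 1/347361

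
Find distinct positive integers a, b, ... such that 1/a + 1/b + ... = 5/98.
1/20 + 1/980

Greedy algorithm:
5/98: ceiling(98/5) = 20, use 1/20
1/980: ceiling(980/1) = 980, use 1/980
Result: 5/98 = 1/20 + 1/980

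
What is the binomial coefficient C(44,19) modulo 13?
0

Using Lucas' theorem:
Write n=44 and k=19 in base 13:
n in base 13: [3, 5]
k in base 13: [1, 6]
C(44,19) mod 13 = ∏ C(n_i, k_i) mod 13
Digit binomials (mod 13): C(3,1) = 3; C(5,6) = 0 (k_i > n_i)
Product: 3 × 0 = 0 ≡ 0 (mod 13)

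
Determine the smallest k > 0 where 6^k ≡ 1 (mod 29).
14

29 is prime, so ord(6) divides φ(29) = 28.
Divisors of 28: 1, 2, 4, 7, 14, 28.
Repeated squaring: 6^1 ≡ 6, 6^2 ≡ 7, 6^4 ≡ 20, 6^8 ≡ 23, 6^16 ≡ 7 (mod 29).
Test 6^d mod 29 for each divisor d in increasing order:
6^1 ≡ 6
6^2 ≡ 7
6^4 ≡ 20
6^7 = 6^4·6^2·6^1 ≡ 28
6^14 = 6^8·6^4·6^2 ≡ 1  ← first divisor giving 1
The order is 14.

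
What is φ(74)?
36

74 = 2 × 37
φ(n) = n × ∏(1 - 1/p) for each prime p dividing n
φ(74) = 74 × (1 - 1/2) × (1 - 1/37) = 36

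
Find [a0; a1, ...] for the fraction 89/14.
[6; 2, 1, 4]

Euclidean algorithm steps:
89 = 6 × 14 + 5
14 = 2 × 5 + 4
5 = 1 × 4 + 1
4 = 4 × 1 + 0
Continued fraction: [6; 2, 1, 4]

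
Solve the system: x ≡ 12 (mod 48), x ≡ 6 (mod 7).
300

Using Chinese Remainder Theorem:
M = 48 × 7 = 336
M1 = 7, M2 = 48
y1 = 7^(-1) mod 48 = 7
y2 = 48^(-1) mod 7 = 6
x = (12×7×7 + 6×48×6) mod 336 = 300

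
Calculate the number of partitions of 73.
6185689

p(n) counts ways to write n as a sum of positive integers (order ignored).
Euler's pentagonal recurrence: p(k) = p(k-1) + p(k-2) - p(k-5) - p(k-7) + p(k-12) + p(k-15) - ... (offsets j(3j∓1)/2, signs ++--, p(0)=1, p(<0)=0).
DP table for k = 0..72: p(0)=1, p(1)=1, p(2)=2, p(3)=3, p(4)=5, p(5)=7, p(6)=11, p(7)=15, p(8)=22, p(9)=30, p(10)=42, p(11)=56, p(12)=77, p(13)=101, p(14)=135, p(15)=176, p(16)=231, p(17)=297, p(18)=385, p(19)=490, p(20)=627, p(21)=792, p(22)=1002, p(23)=1255, p(24)=1575, p(25)=1958, p(26)=2436, p(27)=3010, p(28)=3718, p(29)=4565, p(30)=5604, p(31)=6842, p(32)=8349, p(33)=10143, p(34)=12310, p(35)=14883, p(36)=17977, p(37)=21637, p(38)=26015, p(39)=31185, p(40)=37338, p(41)=44583, p(42)=53174, p(43)=63261, p(44)=75175, p(45)=89134, p(46)=105558, p(47)=124754, p(48)=147273, p(49)=173525, p(50)=204226, p(51)=239943, p(52)=281589, p(53)=329931, p(54)=386155, p(55)=451276, p(56)=526823, p(57)=614154, p(58)=715220, p(59)=831820, p(60)=966467, p(61)=1121505, p(62)=1300156, p(63)=1505499, p(64)=1741630, p(65)=2012558, p(66)=2323520, p(67)=2679689, p(68)=3087735, p(69)=3554345, p(70)=4087968, p(71)=4697205, p(72)=5392783.
Final step: p(73) = p(72) + p(71) - p(68) - p(66) + p(61) + p(58) - p(51) - p(47) + p(38) + p(33) - p(22) - p(16) + p(3)
= 5392783 + 4697205 - 3087735 - 2323520 + 1121505 + 715220 - 239943 - 124754 + 26015 + 10143 - 1002 - 231 + 3
= 6185689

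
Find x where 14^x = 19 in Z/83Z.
69

Baby-step giant-step with step n = ⌈√83⌉ = 10.
Baby steps 14^j mod 83 (j:value) for j=0..9: 0:1, 1:14, 2:30, 3:5, 4:70, 5:67, 6:25, 7:18, 8:3, 9:42.
Giant-step multiplier: 14^(-10) ≡ 14^(82-10) = 14^72 ≡ 12 (mod 83).
Giant steps γ_i = 19·12^i mod 83: γ_0=19, γ_1=62, γ_2=80, γ_3=47, γ_4=66, γ_5=45, γ_6=42 (in table at j=9).
x = i·n + j = 6·10 + 9 = 69.
Check: 14^69 ≡ 19 (mod 83).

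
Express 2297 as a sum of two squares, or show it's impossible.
19² + 44² (a=19, b=44)

Factorization: 2297 = 2297
By Fermat: n is sum of two squares iff every prime p ≡ 3 (mod 4) appears to even power.
All primes ≡ 3 (mod 4) appear to even power.
Search a = 0, 1, 2, … for 2297 - a² a perfect square: first hit at a = 19: 2297 - 361 = 1936 = 44².
2297 = 19² + 44² = 361 + 1936 ✓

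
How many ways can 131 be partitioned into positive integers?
5964539504

p(n) counts ways to write n as a sum of positive integers (order ignored).
Euler's pentagonal recurrence: p(k) = p(k-1) + p(k-2) - p(k-5) - p(k-7) + p(k-12) + p(k-15) - ... (offsets j(3j∓1)/2, signs ++--, p(0)=1, p(<0)=0).
DP table for k = 0..130: p(0)=1, p(1)=1, p(2)=2, p(3)=3, p(4)=5, p(5)=7, p(6)=11, p(7)=15, p(8)=22, p(9)=30, p(10)=42, p(11)=56, p(12)=77, p(13)=101, p(14)=135, p(15)=176, p(16)=231, p(17)=297, p(18)=385, p(19)=490, p(20)=627, p(21)=792, p(22)=1002, p(23)=1255, p(24)=1575, p(25)=1958, p(26)=2436, p(27)=3010, p(28)=3718, p(29)=4565, p(30)=5604, p(31)=6842, p(32)=8349, p(33)=10143, p(34)=12310, p(35)=14883, p(36)=17977, p(37)=21637, p(38)=26015, p(39)=31185, p(40)=37338, p(41)=44583, p(42)=53174, p(43)=63261, p(44)=75175, p(45)=89134, p(46)=105558, p(47)=124754, p(48)=147273, p(49)=173525, p(50)=204226, p(51)=239943, p(52)=281589, p(53)=329931, p(54)=386155, p(55)=451276, p(56)=526823, p(57)=614154, p(58)=715220, p(59)=831820, p(60)=966467, p(61)=1121505, p(62)=1300156, p(63)=1505499, p(64)=1741630, p(65)=2012558, p(66)=2323520, p(67)=2679689, p(68)=3087735, p(69)=3554345, p(70)=4087968, p(71)=4697205, p(72)=5392783, p(73)=6185689, p(74)=7089500, p(75)=8118264, p(76)=9289091, p(77)=10619863, p(78)=12132164, p(79)=13848650, p(80)=15796476, p(81)=18004327, p(82)=20506255, p(83)=23338469, p(84)=26543660, p(85)=30167357, p(86)=34262962, p(87)=38887673, p(88)=44108109, p(89)=49995925, p(90)=56634173, p(91)=64112359, p(92)=72533807, p(93)=82010177, p(94)=92669720, p(95)=104651419, p(96)=118114304, p(97)=133230930, p(98)=150198136, p(99)=169229875, p(100)=190569292, p(101)=214481126, p(102)=241265379, p(103)=271248950, p(104)=304801365, p(105)=342325709, p(106)=384276336, p(107)=431149389, p(108)=483502844, p(109)=541946240, p(110)=607163746, p(111)=679903203, p(112)=761002156, p(113)=851376628, p(114)=952050665, p(115)=1064144451, p(116)=1188908248, p(117)=1327710076, p(118)=1482074143, p(119)=1653668665, p(120)=1844349560, p(121)=2056148051, p(122)=2291320912, p(123)=2552338241, p(124)=2841940500, p(125)=3163127352, p(126)=3519222692, p(127)=3913864295, p(128)=4351078600, p(129)=4835271870, p(130)=5371315400.
Final step: p(131) = p(130) + p(129) - p(126) - p(124) + p(119) + p(116) - p(109) - p(105) + p(96) + p(91) - p(80) - p(74) + p(61) + p(54) - p(39) - p(31) + p(14) + p(5)
= 5371315400 + 4835271870 - 3519222692 - 2841940500 + 1653668665 + 1188908248 - 541946240 - 342325709 + 118114304 + 64112359 - 15796476 - 7089500 + 1121505 + 386155 - 31185 - 6842 + 135 + 7
= 5964539504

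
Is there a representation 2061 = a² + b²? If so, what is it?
6² + 45² (a=6, b=45)

Factorization: 2061 = 3^2 × 229
By Fermat: n is sum of two squares iff every prime p ≡ 3 (mod 4) appears to even power.
All primes ≡ 3 (mod 4) appear to even power.
Search a = 0, 1, 2, … for 2061 - a² a perfect square: first hit at a = 6: 2061 - 36 = 2025 = 45².
2061 = 6² + 45² = 36 + 2025 ✓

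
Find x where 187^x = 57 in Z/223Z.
205

Baby-step giant-step with step n = ⌈√223⌉ = 15.
Baby steps 187^j mod 223 (j:value) for j=0..14: 0:1, 1:187, 2:181, 3:174, 4:203, 5:51, 6:171, 7:88, 8:177, 9:95, 10:148, 11:24, 12:28, 13:107, 14:162.
Giant-step multiplier: 187^(-15) ≡ 187^(222-15) = 187^207 ≡ 59 (mod 223).
Giant steps γ_i = 57·59^i mod 223: γ_0=57, γ_1=18, γ_2=170, γ_3=218, γ_4=151, γ_5=212, γ_6=20, γ_7=65, γ_8=44, γ_9=143, γ_10=186, γ_11=47, γ_12=97, γ_13=148 (in table at j=10).
x = i·n + j = 13·15 + 10 = 205.
Check: 187^205 ≡ 57 (mod 223).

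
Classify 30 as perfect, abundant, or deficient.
abundant

Proper divisors of 30: sum = 1 + 2 + 3 + 5 + 6 + 10 + 15 = 42
Since 42 > 30, 30 is abundant.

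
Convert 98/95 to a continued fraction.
[1; 31, 1, 2]

Euclidean algorithm steps:
98 = 1 × 95 + 3
95 = 31 × 3 + 2
3 = 1 × 2 + 1
2 = 2 × 1 + 0
Continued fraction: [1; 31, 1, 2]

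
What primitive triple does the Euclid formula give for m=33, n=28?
(305, 1848, 1873)

Euclid's formula: a = m² - n², b = 2mn, c = m² + n²
m = 33, n = 28
a = 33² - 28² = 1089 - 784 = 305
b = 2 × 33 × 28 = 1848
c = 33² + 28² = 1089 + 784 = 1873
Verification: 305² + 1848² = 93025 + 3415104 = 3508129 = 1873² ✓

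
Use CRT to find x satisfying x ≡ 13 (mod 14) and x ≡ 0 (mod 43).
559

Using Chinese Remainder Theorem:
M = 14 × 43 = 602
M1 = 43, M2 = 14
y1 = 43^(-1) mod 14 = 1
y2 = 14^(-1) mod 43 = 40
x = (13×43×1 + 0×14×40) mod 602 = 559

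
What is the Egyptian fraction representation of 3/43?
1/15 + 1/323 + 1/208335

Greedy algorithm:
3/43: ceiling(43/3) = 15, use 1/15
2/645: ceiling(645/2) = 323, use 1/323
1/208335: ceiling(208335/1) = 208335, use 1/208335
Result: 3/43 = 1/15 + 1/323 + 1/208335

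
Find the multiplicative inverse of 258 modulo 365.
307

gcd(258, 365) = 1, so the inverse exists.
Extended Euclidean algorithm on (365, 258):
365 = 1 × 258 + 107  ⟹  107 = (1)·365 + (-1)·258
258 = 2 × 107 + 44  ⟹  44 = (-2)·365 + (3)·258
107 = 2 × 44 + 19  ⟹  19 = (5)·365 + (-7)·258
44 = 2 × 19 + 6  ⟹  6 = (-12)·365 + (17)·258
19 = 3 × 6 + 1  ⟹  1 = (41)·365 + (-58)·258
So (-58)·258 ≡ 1 (mod 365), i.e. 258^(-1) ≡ -58 ≡ 307 (mod 365).
Check: 258 × 307 = 79206 ≡ 1 (mod 365)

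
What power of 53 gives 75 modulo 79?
31

Baby-step giant-step with step n = ⌈√79⌉ = 9.
Baby steps 53^j mod 79 (j:value) for j=0..8: 0:1, 1:53, 2:44, 3:41, 4:40, 5:66, 6:22, 7:60, 8:20.
Giant-step multiplier: 53^(-9) ≡ 53^(78-9) = 53^69 ≡ 12 (mod 79).
Giant steps γ_i = 75·12^i mod 79: γ_0=75, γ_1=31, γ_2=56, γ_3=40 (in table at j=4).
x = i·n + j = 3·9 + 4 = 31.
Check: 53^31 ≡ 75 (mod 79).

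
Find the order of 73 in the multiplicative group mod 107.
106

107 is prime, so ord(73) divides φ(107) = 106.
Divisors of 106: 1, 2, 53, 106.
Repeated squaring: 73^1 ≡ 73, 73^2 ≡ 86, 73^4 ≡ 13, 73^8 ≡ 62, 73^16 ≡ 99, 73^32 ≡ 64, 73^64 ≡ 30 (mod 107).
Test 73^d mod 107 for each divisor d in increasing order:
73^1 ≡ 73
73^2 ≡ 86
73^53 = 73^32·73^16·73^4·73^1 ≡ 106
73^106 = 73^64·73^32·73^8·73^2 ≡ 1  ← first divisor giving 1
The order is 106.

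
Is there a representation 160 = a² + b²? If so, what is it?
4² + 12² (a=4, b=12)

Factorization: 160 = 2^5 × 5
By Fermat: n is sum of two squares iff every prime p ≡ 3 (mod 4) appears to even power.
All primes ≡ 3 (mod 4) appear to even power.
Search a = 0, 1, 2, … for 160 - a² a perfect square: first hit at a = 4: 160 - 16 = 144 = 12².
160 = 4² + 12² = 16 + 144 ✓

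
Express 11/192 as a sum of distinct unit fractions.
1/18 + 1/576

Greedy algorithm:
11/192: ceiling(192/11) = 18, use 1/18
1/576: ceiling(576/1) = 576, use 1/576
Result: 11/192 = 1/18 + 1/576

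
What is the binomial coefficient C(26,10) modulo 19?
0

Using Lucas' theorem:
Write n=26 and k=10 in base 19:
n in base 19: [1, 7]
k in base 19: [0, 10]
C(26,10) mod 19 = ∏ C(n_i, k_i) mod 19
Digit binomials (mod 19): C(1,0) = 1; C(7,10) = 0 (k_i > n_i)
Product: 1 × 0 = 0 ≡ 0 (mod 19)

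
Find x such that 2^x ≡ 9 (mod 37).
16

Baby-step giant-step with step n = ⌈√37⌉ = 7.
Baby steps 2^j mod 37 (j:value) for j=0..6: 0:1, 1:2, 2:4, 3:8, 4:16, 5:32, 6:27.
Giant-step multiplier: 2^(-7) ≡ 2^(36-7) = 2^29 ≡ 24 (mod 37).
Giant steps γ_i = 9·24^i mod 37: γ_0=9, γ_1=31, γ_2=4 (in table at j=2).
x = i·n + j = 2·7 + 2 = 16.
Check: 2^16 ≡ 9 (mod 37).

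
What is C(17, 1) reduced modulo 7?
3

Using Lucas' theorem:
Write n=17 and k=1 in base 7:
n in base 7: [2, 3]
k in base 7: [0, 1]
C(17,1) mod 7 = ∏ C(n_i, k_i) mod 7
Digit binomials (mod 7): C(2,0) = 1; C(3,1) = 3
Product: 1 × 3 = 3 ≡ 3 (mod 7)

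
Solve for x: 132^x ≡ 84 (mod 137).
9

Baby-step giant-step with step n = ⌈√137⌉ = 12.
Baby steps 132^j mod 137 (j:value) for j=0..11: 0:1, 1:132, 2:25, 3:12, 4:77, 5:26, 6:7, 7:102, 8:38, 9:84, 10:128, 11:45.
h = 84 is already in the table at j=9, so x = 9.
Check: 132^9 ≡ 84 (mod 137).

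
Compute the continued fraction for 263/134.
[1; 1, 25, 1, 4]

Euclidean algorithm steps:
263 = 1 × 134 + 129
134 = 1 × 129 + 5
129 = 25 × 5 + 4
5 = 1 × 4 + 1
4 = 4 × 1 + 0
Continued fraction: [1; 1, 25, 1, 4]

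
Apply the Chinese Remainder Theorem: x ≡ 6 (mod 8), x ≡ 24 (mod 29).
198

Using Chinese Remainder Theorem:
M = 8 × 29 = 232
M1 = 29, M2 = 8
y1 = 29^(-1) mod 8 = 5
y2 = 8^(-1) mod 29 = 11
x = (6×29×5 + 24×8×11) mod 232 = 198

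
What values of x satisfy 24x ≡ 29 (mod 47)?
x ≡ 11 (mod 47)

gcd(24, 47) = 1, which divides 29, so solutions exist.
Find 24^(-1) mod 47 by the extended Euclidean algorithm:
47 = 1 × 24 + 23  ⟹  23 = (1)·47 + (-1)·24
24 = 1 × 23 + 1  ⟹  1 = (-1)·47 + (2)·24
So (2)·24 ≡ 1 (mod 47), i.e. 24^(-1) ≡ 2 (mod 47).
x ≡ 2 × 29 = 58 ≡ 11 (mod 47).
Check: 24 × 11 = 264 ≡ 29 (mod 47).
Unique solution: x ≡ 11 (mod 47)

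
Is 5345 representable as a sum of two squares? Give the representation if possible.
4² + 73² (a=4, b=73)

Factorization: 5345 = 5 × 1069
By Fermat: n is sum of two squares iff every prime p ≡ 3 (mod 4) appears to even power.
All primes ≡ 3 (mod 4) appear to even power.
Search a = 0, 1, 2, … for 5345 - a² a perfect square: first hit at a = 4: 5345 - 16 = 5329 = 73².
5345 = 4² + 73² = 16 + 5329 ✓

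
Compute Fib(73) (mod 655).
583

Matrix identity: Q^n = [[F_(n+1), F_n], [F_n, F_(n-1)]] with Q = [[1,1],[1,0]].
n = 73 = 1001001₂. Square-and-multiply, entries mod 655:
Q^1 = [[1,1],[1,0]]
Q^2 = (Q^1)² = [[2,1],[1,1]]
Q^4 = (Q^2)² = [[5,3],[3,2]]
Q^9 = (Q^4)²·Q = [[55,34],[34,21]]
Q^18 = (Q^9)² = [[251,619],[619,287]]
Q^36 = (Q^18)² = [[107,282],[282,480]]
Q^73 = (Q^36)²·Q = [[402,583],[583,474]]
F_73 mod 655 = Q^73[0][1] = 583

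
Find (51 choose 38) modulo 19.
1

Using Lucas' theorem:
Write n=51 and k=38 in base 19:
n in base 19: [2, 13]
k in base 19: [2, 0]
C(51,38) mod 19 = ∏ C(n_i, k_i) mod 19
Digit binomials (mod 19): C(2,2) = 1; C(13,0) = 1
Product: 1 × 1 = 1 ≡ 1 (mod 19)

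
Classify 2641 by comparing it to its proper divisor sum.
deficient

Proper divisors of 2641: sum = 1 + 19 + 139 = 159
Since 159 < 2641, 2641 is deficient.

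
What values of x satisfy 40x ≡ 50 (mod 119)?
x ≡ 31 (mod 119)

gcd(40, 119) = 1, which divides 50, so solutions exist.
Find 40^(-1) mod 119 by the extended Euclidean algorithm:
119 = 2 × 40 + 39  ⟹  39 = (1)·119 + (-2)·40
40 = 1 × 39 + 1  ⟹  1 = (-1)·119 + (3)·40
So (3)·40 ≡ 1 (mod 119), i.e. 40^(-1) ≡ 3 (mod 119).
x ≡ 3 × 50 = 150 ≡ 31 (mod 119).
Check: 40 × 31 = 1240 ≡ 50 (mod 119).
Unique solution: x ≡ 31 (mod 119)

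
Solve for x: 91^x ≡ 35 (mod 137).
87

Baby-step giant-step with step n = ⌈√137⌉ = 12.
Baby steps 91^j mod 137 (j:value) for j=0..11: 0:1, 1:91, 2:61, 3:71, 4:22, 5:84, 6:109, 7:55, 8:73, 9:67, 10:69, 11:114.
Giant-step multiplier: 91^(-12) ≡ 91^(136-12) = 91^124 ≡ 18 (mod 137).
Giant steps γ_i = 35·18^i mod 137: γ_0=35, γ_1=82, γ_2=106, γ_3=127, γ_4=94, γ_5=48, γ_6=42, γ_7=71 (in table at j=3).
x = i·n + j = 7·12 + 3 = 87.
Check: 91^87 ≡ 35 (mod 137).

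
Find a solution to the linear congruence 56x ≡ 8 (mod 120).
x ≡ 13 (mod 15)

gcd(56, 120) = 8, which divides 8, so solutions exist.
Divide through by 8: 7x ≡ 1 (mod 15).
Find 7^(-1) mod 15 by the extended Euclidean algorithm:
15 = 2 × 7 + 1  ⟹  1 = (1)·15 + (-2)·7
So (-2)·7 ≡ 1 (mod 15), i.e. 7^(-1) ≡ -2 ≡ 13 (mod 15).
x ≡ 13 × 1 = 13 ≡ 13 (mod 15).
Check: 56 × 13 = 728 ≡ 8 (mod 120).
x ≡ 13 (mod 15), giving 8 solutions mod 120.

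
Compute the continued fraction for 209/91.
[2; 3, 2, 1, 2, 3]

Euclidean algorithm steps:
209 = 2 × 91 + 27
91 = 3 × 27 + 10
27 = 2 × 10 + 7
10 = 1 × 7 + 3
7 = 2 × 3 + 1
3 = 3 × 1 + 0
Continued fraction: [2; 3, 2, 1, 2, 3]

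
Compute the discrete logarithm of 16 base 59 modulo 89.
24

Baby-step giant-step with step n = ⌈√89⌉ = 10.
Baby steps 59^j mod 89 (j:value) for j=0..9: 0:1, 1:59, 2:10, 3:56, 4:11, 5:26, 6:21, 7:82, 8:32, 9:19.
Giant-step multiplier: 59^(-10) ≡ 59^(88-10) = 59^78 ≡ 42 (mod 89).
Giant steps γ_i = 16·42^i mod 89: γ_0=16, γ_1=49, γ_2=11 (in table at j=4).
x = i·n + j = 2·10 + 4 = 24.
Check: 59^24 ≡ 16 (mod 89).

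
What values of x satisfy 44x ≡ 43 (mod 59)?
x ≡ 5 (mod 59)

gcd(44, 59) = 1, which divides 43, so solutions exist.
Find 44^(-1) mod 59 by the extended Euclidean algorithm:
59 = 1 × 44 + 15  ⟹  15 = (1)·59 + (-1)·44
44 = 2 × 15 + 14  ⟹  14 = (-2)·59 + (3)·44
15 = 1 × 14 + 1  ⟹  1 = (3)·59 + (-4)·44
So (-4)·44 ≡ 1 (mod 59), i.e. 44^(-1) ≡ -4 ≡ 55 (mod 59).
x ≡ 55 × 43 = 2365 ≡ 5 (mod 59).
Check: 44 × 5 = 220 ≡ 43 (mod 59).
Unique solution: x ≡ 5 (mod 59)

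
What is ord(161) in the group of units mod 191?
38

191 is prime, so ord(161) divides φ(191) = 190.
Divisors of 190: 1, 2, 5, 10, 19, 38, 95, 190.
Repeated squaring: 161^1 ≡ 161, 161^2 ≡ 136, 161^4 ≡ 160, 161^8 ≡ 6, 161^16 ≡ 36, 161^32 ≡ 150, 161^64 ≡ 153, 161^128 ≡ 107 (mod 191).
Test 161^d mod 191 for each divisor d in increasing order:
161^1 ≡ 161
161^2 ≡ 136
161^5 = 161^4·161^1 ≡ 166
161^10 = 161^8·161^2 ≡ 52
161^19 = 161^16·161^2·161^1 ≡ 190
161^38 = 161^32·161^4·161^2 ≡ 1  ← first divisor giving 1
The order is 38.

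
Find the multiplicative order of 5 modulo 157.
156

157 is prime, so ord(5) divides φ(157) = 156.
Divisors of 156: 1, 2, 3, 4, 6, 12, 13, 26, 39, 52, 78, 156.
Repeated squaring: 5^1 ≡ 5, 5^2 ≡ 25, 5^4 ≡ 154, 5^8 ≡ 9, 5^16 ≡ 81, 5^32 ≡ 124, 5^64 ≡ 147, 5^128 ≡ 100 (mod 157).
Test 5^d mod 157 for each divisor d in increasing order:
5^1 ≡ 5
5^2 ≡ 25
5^3 = 5^2·5^1 ≡ 125
5^4 ≡ 154
5^6 = 5^4·5^2 ≡ 82
5^12 = 5^8·5^4 ≡ 130
5^13 = 5^8·5^4·5^1 ≡ 22
5^26 = 5^16·5^8·5^2 ≡ 13
5^39 = 5^32·5^4·5^2·5^1 ≡ 129
5^52 = 5^32·5^16·5^4 ≡ 12
5^78 = 5^64·5^8·5^4·5^2 ≡ 156
5^156 = 5^128·5^16·5^8·5^4 ≡ 1  ← first divisor giving 1
The order is 156.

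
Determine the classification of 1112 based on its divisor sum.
deficient

Proper divisors of 1112: sum = 1 + 2 + 4 + 8 + 139 + 278 + 556 = 988
Since 988 < 1112, 1112 is deficient.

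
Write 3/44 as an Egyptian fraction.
1/15 + 1/660

Greedy algorithm:
3/44: ceiling(44/3) = 15, use 1/15
1/660: ceiling(660/1) = 660, use 1/660
Result: 3/44 = 1/15 + 1/660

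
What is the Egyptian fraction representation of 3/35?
1/12 + 1/420

Greedy algorithm:
3/35: ceiling(35/3) = 12, use 1/12
1/420: ceiling(420/1) = 420, use 1/420
Result: 3/35 = 1/12 + 1/420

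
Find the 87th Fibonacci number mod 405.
313

Matrix identity: Q^n = [[F_(n+1), F_n], [F_n, F_(n-1)]] with Q = [[1,1],[1,0]].
n = 87 = 1010111₂. Square-and-multiply, entries mod 405:
Q^1 = [[1,1],[1,0]]
Q^2 = (Q^1)² = [[2,1],[1,1]]
Q^5 = (Q^2)²·Q = [[8,5],[5,3]]
Q^10 = (Q^5)² = [[89,55],[55,34]]
Q^21 = (Q^10)²·Q = [[296,11],[11,285]]
Q^43 = (Q^21)²·Q = [[168,257],[257,316]]
Q^87 = (Q^43)²·Q = [[366,313],[313,53]]
F_87 mod 405 = Q^87[0][1] = 313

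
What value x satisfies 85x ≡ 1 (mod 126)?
43

gcd(85, 126) = 1, so the inverse exists.
Extended Euclidean algorithm on (126, 85):
126 = 1 × 85 + 41  ⟹  41 = (1)·126 + (-1)·85
85 = 2 × 41 + 3  ⟹  3 = (-2)·126 + (3)·85
41 = 13 × 3 + 2  ⟹  2 = (27)·126 + (-40)·85
3 = 1 × 2 + 1  ⟹  1 = (-29)·126 + (43)·85
So (43)·85 ≡ 1 (mod 126), i.e. 85^(-1) ≡ 43 (mod 126).
Check: 85 × 43 = 3655 ≡ 1 (mod 126)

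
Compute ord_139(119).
138

139 is prime, so ord(119) divides φ(139) = 138.
Divisors of 138: 1, 2, 3, 6, 23, 46, 69, 138.
Repeated squaring: 119^1 ≡ 119, 119^2 ≡ 122, 119^4 ≡ 11, 119^8 ≡ 121, 119^16 ≡ 46, 119^32 ≡ 31, 119^64 ≡ 127, 119^128 ≡ 5 (mod 139).
Test 119^d mod 139 for each divisor d in increasing order:
119^1 ≡ 119
119^2 ≡ 122
119^3 = 119^2·119^1 ≡ 62
119^6 = 119^4·119^2 ≡ 91
119^23 = 119^16·119^4·119^2·119^1 ≡ 97
119^46 = 119^32·119^8·119^4·119^2 ≡ 96
119^69 = 119^64·119^4·119^1 ≡ 138
119^138 = 119^128·119^8·119^2 ≡ 1  ← first divisor giving 1
The order is 138.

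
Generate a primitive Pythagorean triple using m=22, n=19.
(123, 836, 845)

Euclid's formula: a = m² - n², b = 2mn, c = m² + n²
m = 22, n = 19
a = 22² - 19² = 484 - 361 = 123
b = 2 × 22 × 19 = 836
c = 22² + 19² = 484 + 361 = 845
Verification: 123² + 836² = 15129 + 698896 = 714025 = 845² ✓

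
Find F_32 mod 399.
168

Matrix identity: Q^n = [[F_(n+1), F_n], [F_n, F_(n-1)]] with Q = [[1,1],[1,0]].
n = 32 = 100000₂. Square-and-multiply, entries mod 399:
Q^1 = [[1,1],[1,0]]
Q^2 = (Q^1)² = [[2,1],[1,1]]
Q^4 = (Q^2)² = [[5,3],[3,2]]
Q^8 = (Q^4)² = [[34,21],[21,13]]
Q^16 = (Q^8)² = [[1,189],[189,211]]
Q^32 = (Q^16)² = [[211,168],[168,43]]
F_32 mod 399 = Q^32[0][1] = 168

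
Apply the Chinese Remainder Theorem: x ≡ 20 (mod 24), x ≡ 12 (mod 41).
668

Using Chinese Remainder Theorem:
M = 24 × 41 = 984
M1 = 41, M2 = 24
y1 = 41^(-1) mod 24 = 17
y2 = 24^(-1) mod 41 = 12
x = (20×41×17 + 12×24×12) mod 984 = 668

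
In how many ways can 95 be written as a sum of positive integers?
104651419

p(n) counts ways to write n as a sum of positive integers (order ignored).
Euler's pentagonal recurrence: p(k) = p(k-1) + p(k-2) - p(k-5) - p(k-7) + p(k-12) + p(k-15) - ... (offsets j(3j∓1)/2, signs ++--, p(0)=1, p(<0)=0).
DP table for k = 0..94: p(0)=1, p(1)=1, p(2)=2, p(3)=3, p(4)=5, p(5)=7, p(6)=11, p(7)=15, p(8)=22, p(9)=30, p(10)=42, p(11)=56, p(12)=77, p(13)=101, p(14)=135, p(15)=176, p(16)=231, p(17)=297, p(18)=385, p(19)=490, p(20)=627, p(21)=792, p(22)=1002, p(23)=1255, p(24)=1575, p(25)=1958, p(26)=2436, p(27)=3010, p(28)=3718, p(29)=4565, p(30)=5604, p(31)=6842, p(32)=8349, p(33)=10143, p(34)=12310, p(35)=14883, p(36)=17977, p(37)=21637, p(38)=26015, p(39)=31185, p(40)=37338, p(41)=44583, p(42)=53174, p(43)=63261, p(44)=75175, p(45)=89134, p(46)=105558, p(47)=124754, p(48)=147273, p(49)=173525, p(50)=204226, p(51)=239943, p(52)=281589, p(53)=329931, p(54)=386155, p(55)=451276, p(56)=526823, p(57)=614154, p(58)=715220, p(59)=831820, p(60)=966467, p(61)=1121505, p(62)=1300156, p(63)=1505499, p(64)=1741630, p(65)=2012558, p(66)=2323520, p(67)=2679689, p(68)=3087735, p(69)=3554345, p(70)=4087968, p(71)=4697205, p(72)=5392783, p(73)=6185689, p(74)=7089500, p(75)=8118264, p(76)=9289091, p(77)=10619863, p(78)=12132164, p(79)=13848650, p(80)=15796476, p(81)=18004327, p(82)=20506255, p(83)=23338469, p(84)=26543660, p(85)=30167357, p(86)=34262962, p(87)=38887673, p(88)=44108109, p(89)=49995925, p(90)=56634173, p(91)=64112359, p(92)=72533807, p(93)=82010177, p(94)=92669720.
Final step: p(95) = p(94) + p(93) - p(90) - p(88) + p(83) + p(80) - p(73) - p(69) + p(60) + p(55) - p(44) - p(38) + p(25) + p(18) - p(3)
= 92669720 + 82010177 - 56634173 - 44108109 + 23338469 + 15796476 - 6185689 - 3554345 + 966467 + 451276 - 75175 - 26015 + 1958 + 385 - 3
= 104651419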